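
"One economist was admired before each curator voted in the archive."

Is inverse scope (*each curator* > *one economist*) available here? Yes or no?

No

Structurally, *each curator* is inside the adjunct clause *before each curator voted in the archive*.
Adverbial clauses are not L-marked, so they are barriers for QR — the quantifier cannot escape the adjunct.
Hence only narrow scope for *each curator* (under *one economist*) survives.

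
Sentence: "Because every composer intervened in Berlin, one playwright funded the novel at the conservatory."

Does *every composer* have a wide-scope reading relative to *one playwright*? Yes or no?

No

The DP *every composer* is contained in the adjunct clause *because every composer intervened in Berlin*.
Since the clause is an adjunct (not a complement), the Adjunct Condition blocks QR across its edge.
*every composer* > *one playwright* would require crossing that boundary, which is illicit.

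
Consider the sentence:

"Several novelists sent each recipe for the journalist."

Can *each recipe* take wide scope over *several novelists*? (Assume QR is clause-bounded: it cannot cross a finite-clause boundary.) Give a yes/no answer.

Yes

Both DPs are arguments of the same predicate; there is no clause or island boundary between them.
Ordinary QR to a clause-peripheral position gives the wide-scope LF for the lower DP.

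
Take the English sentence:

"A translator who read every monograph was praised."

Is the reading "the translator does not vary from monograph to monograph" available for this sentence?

Yes

That reading corresponds to *a translator* > *every monograph*.
Nothing needs to raise for *a translator* > *every monograph*, so no island constraint is at stake.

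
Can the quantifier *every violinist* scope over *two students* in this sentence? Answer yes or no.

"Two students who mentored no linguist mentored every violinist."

The relative clause *who mentored no linguist* modifies *two students*, but *every violinist* is not inside that relative clause — it is an argument of the matrix verb.
Nothing blocks QR of the lower DP to a position above the higher one, so inverse scope is available.
Both orderings are possible: *two students* > *every violinist* and *every violinist* > *two students*.

Yes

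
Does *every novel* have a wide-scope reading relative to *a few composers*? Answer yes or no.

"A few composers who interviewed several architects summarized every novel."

Although the sentence contains a relative clause (*who interviewed several architects*), *every novel* is outside it, in the matrix VP.
Ordinary QR to a clause-peripheral position gives the wide-scope LF for the lower DP.

Yes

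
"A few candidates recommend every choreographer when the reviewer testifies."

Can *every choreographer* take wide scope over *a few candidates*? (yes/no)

Yes

Neither queried DP is inside the adjunct, so the adjunct-island constraint does not apply.
QR within a single clause is free, so the lower quantifier may take scope over the higher one.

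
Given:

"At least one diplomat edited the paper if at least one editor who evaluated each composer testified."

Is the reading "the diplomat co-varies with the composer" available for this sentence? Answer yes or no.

This is the *each composer* > *at least one diplomat* reading.
*each composer* occurs within the relative clause *who evaluated each composer*, which is itself inside the adjunct *if at least one editor who evaluated each composer testified*.
Even if one barrier were somehow void, the other would still block QR.
*each composer* is confined to the island and cannot take scope over *at least one diplomat*.

No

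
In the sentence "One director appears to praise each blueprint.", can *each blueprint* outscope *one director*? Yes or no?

Yes

The matrix predicate is a raising verb, whose infinitival complement is not a scope island — *each blueprint* can QR into the matrix clause.
QR within a single clause is free, so the lower quantifier may take scope over the higher one.
Both orderings are possible: *one director* > *each blueprint* and *each blueprint* > *one director*.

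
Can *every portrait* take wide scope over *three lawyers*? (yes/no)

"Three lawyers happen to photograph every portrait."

Yes

Raising constructions are monoclausal for scope purposes; *every portrait* is not separated from *three lawyers* by any island.
Ordinary QR to a clause-peripheral position gives the wide-scope LF for the lower DP.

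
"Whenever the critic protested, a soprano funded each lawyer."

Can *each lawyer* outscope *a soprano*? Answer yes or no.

Although there is an adjunct clause, *each lawyer* is in the main clause, not inside the adjunct.
With no island boundary between them, the object can take inverse scope over the subject via ordinary QR within the clause.

Yes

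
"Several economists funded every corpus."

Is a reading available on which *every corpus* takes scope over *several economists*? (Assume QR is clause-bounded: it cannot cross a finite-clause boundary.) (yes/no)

Yes

*several economists* and *every corpus* are co-arguments of the matrix verb, with nothing but a clause-internal boundary between them.
No island intervenes, so both surface and inverse scope are derivable.
The sentence is scopally ambiguous between *several economists* > *every corpus* and *every corpus* > *several economists*.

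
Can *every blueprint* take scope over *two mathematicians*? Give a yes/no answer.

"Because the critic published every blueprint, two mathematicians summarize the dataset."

*every blueprint* occurs within the adjunct clause *because the critic published every blueprint*.
Adverbial clauses are not L-marked, so they are barriers for QR — the quantifier cannot escape the adjunct.
*every blueprint* > *two mathematicians* would require crossing that boundary, which is illicit.

No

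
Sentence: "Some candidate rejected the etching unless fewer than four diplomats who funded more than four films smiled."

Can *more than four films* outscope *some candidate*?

No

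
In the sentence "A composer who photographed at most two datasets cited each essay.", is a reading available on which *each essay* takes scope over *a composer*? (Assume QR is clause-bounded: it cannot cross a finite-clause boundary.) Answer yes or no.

The relative clause *who photographed at most two datasets* modifies *a composer*, but *each essay* is not inside that relative clause — it is an argument of the matrix verb.
No island intervenes, so both surface and inverse scope are derivable.

Yes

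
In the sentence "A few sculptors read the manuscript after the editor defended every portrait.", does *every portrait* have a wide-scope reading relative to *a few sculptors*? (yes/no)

The DP *every portrait* is contained in the adjunct clause *after the editor defended every portrait*.
Adjunct clauses are scope islands: a quantifier inside an adjunct cannot raise into the matrix clause.
So the wide-scope reading for *every portrait* is blocked.

No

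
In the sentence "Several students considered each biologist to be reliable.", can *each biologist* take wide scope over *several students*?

The ECM infinitive is scope-transparent — *each biologist* is free to raise above *several students*.
QR within a single clause is free, so the lower quantifier may take scope over the higher one.

Yes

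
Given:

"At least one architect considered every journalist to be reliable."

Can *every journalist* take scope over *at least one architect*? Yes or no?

Yes

This is an ECM construction: *every journalist* is the infinitival subject, Case-marked by the matrix verb, and the infinitive is transparent for QR.
QR within a single clause is free, so the lower quantifier may take scope over the higher one.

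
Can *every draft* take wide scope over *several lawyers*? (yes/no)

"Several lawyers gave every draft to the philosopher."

*several lawyers* and *every draft* are co-arguments of the matrix verb, with nothing but a clause-internal boundary between them.
Clause-internal QR can adjoin the lower DP above the subject, yielding the inverse reading.

Yes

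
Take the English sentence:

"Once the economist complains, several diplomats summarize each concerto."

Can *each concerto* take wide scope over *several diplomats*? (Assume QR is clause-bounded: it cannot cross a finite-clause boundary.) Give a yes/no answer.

Yes

Neither queried DP is inside the adjunct, so the adjunct-island constraint does not apply.
Since no island is crossed, the inverse ordering is licensed alongside surface scope.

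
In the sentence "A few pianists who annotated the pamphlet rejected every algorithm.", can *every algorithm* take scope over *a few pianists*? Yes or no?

Yes

The relative clause *who annotated the pamphlet* modifies *a few pianists*, but *every algorithm* is not inside that relative clause — it is an argument of the matrix verb.
Ordinary QR to a clause-peripheral position gives the wide-scope LF for the lower DP.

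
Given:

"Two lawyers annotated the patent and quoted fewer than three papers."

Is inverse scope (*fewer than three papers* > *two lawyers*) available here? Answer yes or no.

No

*fewer than three papers* is embedded in one conjunct of the coordinate structure (*quoted fewer than three papers*).
Asymmetric QR out of one conjunct violates the Coordinate Structure Constraint.
So *fewer than three papers* cannot raise high enough to outscope *two lawyers*; only the surface ordering *two lawyers* > *fewer than three papers* is available.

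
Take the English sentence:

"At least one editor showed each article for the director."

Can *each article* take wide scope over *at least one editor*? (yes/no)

*each article* is the matrix object and *at least one editor* the matrix subject; the two are clausemates.
Nothing blocks QR of the lower DP to a position above the higher one, so inverse scope is available.
Both orderings are possible: *at least one editor* > *each article* and *each article* > *at least one editor*.

Yes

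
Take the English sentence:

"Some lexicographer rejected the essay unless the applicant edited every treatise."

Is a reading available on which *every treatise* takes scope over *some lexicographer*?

No

Structurally, *every treatise* is inside the adjunct clause *unless the applicant edited every treatise*.
Adverbial clauses are not L-marked, so they are barriers for QR — the quantifier cannot escape the adjunct.
So *every treatise* cannot raise to a position above *some lexicographer*.
(Only the surface reading survives: one fixed lexicographer with respect to all the relevant treatises.)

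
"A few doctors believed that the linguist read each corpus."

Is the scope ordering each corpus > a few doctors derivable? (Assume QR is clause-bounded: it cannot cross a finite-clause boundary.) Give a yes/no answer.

No

Structurally, *each corpus* is inside the finite complement clause *that the linguist read each corpus*.
With QR restricted to its own tensed clause, the embedded quantifier cannot reach a matrix scope position.
The inverse ordering *each corpus* > *a few doctors* is therefore underivable.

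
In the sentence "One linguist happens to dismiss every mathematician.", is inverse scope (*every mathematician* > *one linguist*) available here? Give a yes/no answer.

Infinitival complements of raising predicates do not block QR; *every mathematician* and *one linguist* are effectively clausemates.
With no island boundary between them, the object can take inverse scope over the subject via ordinary QR within the clause.
Both orderings are possible: *one linguist* > *every mathematician* and *every mathematician* > *one linguist*.

Yes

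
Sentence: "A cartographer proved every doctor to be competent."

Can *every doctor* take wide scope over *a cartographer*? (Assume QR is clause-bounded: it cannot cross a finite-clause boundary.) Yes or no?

Yes

ECM infinitives lack a CP barrier, so *every doctor* can QR over the matrix subject *a cartographer*.
Since no island is crossed, the inverse ordering is licensed alongside surface scope.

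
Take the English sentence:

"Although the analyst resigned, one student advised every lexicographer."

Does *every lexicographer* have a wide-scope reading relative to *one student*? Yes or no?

Yes

Although there is an adjunct clause, *every lexicographer* is in the main clause, not inside the adjunct.
Since no island is crossed, the inverse ordering is licensed alongside surface scope.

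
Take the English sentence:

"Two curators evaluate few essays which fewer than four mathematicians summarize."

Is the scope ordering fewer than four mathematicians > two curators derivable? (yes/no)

No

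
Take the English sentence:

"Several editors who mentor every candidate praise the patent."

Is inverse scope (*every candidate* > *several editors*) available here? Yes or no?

No

Structurally, *every candidate* is inside the relative clause *who mentor every candidate*.
Relative clauses are scope islands: a quantifier cannot QR out of a relative clause to take scope in the matrix clause.
*every candidate* > *several editors* would require crossing that boundary, which is illicit.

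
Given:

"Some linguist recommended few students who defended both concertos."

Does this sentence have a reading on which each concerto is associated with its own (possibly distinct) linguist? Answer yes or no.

No

This is the *both concertos* > *some linguist* reading.
*both concertos* is embedded in the relative clause *who defended both concertos* modifying *few students*.
A relative clause is a scope island — quantifier raising cannot cross its boundary.
Hence only narrow scope for *both concertos* (under *some linguist*) survives.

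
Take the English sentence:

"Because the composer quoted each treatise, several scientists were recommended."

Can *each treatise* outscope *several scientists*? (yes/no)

Structurally, *each treatise* is inside the adjunct clause *because the composer quoted each treatise*.
Adverbial clauses are not L-marked, so they are barriers for QR — the quantifier cannot escape the adjunct.
So the wide-scope reading for *each treatise* is blocked.

No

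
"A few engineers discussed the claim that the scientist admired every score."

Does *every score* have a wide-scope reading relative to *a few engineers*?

*every score* occurs within the complex NP *the claim that the scientist admired every score*.
The Complex NP Constraint bars QR out of the complement clause of a noun.
So *every score* cannot raise to a position above *a few engineers*.

No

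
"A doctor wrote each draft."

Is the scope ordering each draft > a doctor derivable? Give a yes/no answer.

*each draft* is the matrix object and *a doctor* the matrix subject; the two are clausemates.
No island intervenes, so both surface and inverse scope are derivable.
Both orderings are possible: *a doctor* > *each draft* and *each draft* > *a doctor*.

Yes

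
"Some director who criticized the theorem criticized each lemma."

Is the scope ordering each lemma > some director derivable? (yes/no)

*each lemma* is a matrix argument; only *some director* is modified by the relative clause *who criticized the theorem*, so the RC island is irrelevant to the target quantifier.
With no island boundary between them, the object can take inverse scope over the subject via ordinary QR within the clause.

Yes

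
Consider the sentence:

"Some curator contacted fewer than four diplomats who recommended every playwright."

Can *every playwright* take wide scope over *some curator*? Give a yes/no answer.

*every playwright* is embedded in the relative clause *who recommended every playwright* modifying *fewer than four diplomats*.
A relative clause is a scope island — quantifier raising cannot cross its boundary.
*every playwright* is confined to the island and cannot take scope over *some curator*.

No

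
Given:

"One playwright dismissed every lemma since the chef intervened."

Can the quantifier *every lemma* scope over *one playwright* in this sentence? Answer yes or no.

Yes

The adjunct island is irrelevant here — *every lemma* and *one playwright* are both in the matrix clause.
Nothing blocks QR of the lower DP to a position above the higher one, so inverse scope is available.
So *every lemma* > *one playwright* is among the available readings.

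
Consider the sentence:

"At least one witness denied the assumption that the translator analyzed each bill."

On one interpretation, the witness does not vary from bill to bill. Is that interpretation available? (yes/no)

Yes

The paraphrase describes the scope ordering *at least one witness* > *each bill*.
Nothing needs to raise for *at least one witness* > *each bill*, so no island constraint is at stake.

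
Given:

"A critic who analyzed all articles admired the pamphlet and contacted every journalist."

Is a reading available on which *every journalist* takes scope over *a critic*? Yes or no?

The DP *every journalist* is contained in one conjunct of the coordinate structure (*contacted every journalist*).
A quantifier cannot raise out of one conjunct of a coordination across the whole coordinate structure — the CSC applies to QR.
The inverse ordering *every journalist* > *a critic* is therefore underivable.

No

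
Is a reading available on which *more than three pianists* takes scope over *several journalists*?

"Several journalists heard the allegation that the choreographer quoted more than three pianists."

No

The target quantifier *more than three pianists* is part of the complex NP *the allegation that the choreographer quoted more than three pianists*.
Since the clause is the complement of a nominal head, the CNPC blocks scope extraction.
So the wide-scope reading for *more than three pianists* is blocked.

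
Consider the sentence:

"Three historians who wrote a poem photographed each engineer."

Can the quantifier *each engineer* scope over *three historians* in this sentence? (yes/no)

Yes

Although the sentence contains a relative clause (*who wrote a poem*), *each engineer* is outside it, in the matrix VP.
Ordinary QR to a clause-peripheral position gives the wide-scope LF for the lower DP.
Both orderings are possible: *three historians* > *each engineer* and *each engineer* > *three historians*.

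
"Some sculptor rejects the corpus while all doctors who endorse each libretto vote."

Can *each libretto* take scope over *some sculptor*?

No

The DP *each libretto* is contained in the relative clause *who endorse each libretto*, which is itself inside the adjunct *while all doctors who endorse each libretto vote*.
The quantifier would have to escape first the RC and then the adjunct — two independent island violations.
So the wide-scope reading for *each libretto* is blocked.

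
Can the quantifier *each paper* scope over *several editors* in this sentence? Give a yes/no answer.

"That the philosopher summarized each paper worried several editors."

No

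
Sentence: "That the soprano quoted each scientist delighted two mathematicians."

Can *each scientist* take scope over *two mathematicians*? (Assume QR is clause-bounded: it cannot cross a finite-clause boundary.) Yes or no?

No

The DP *each scientist* is contained in the sentential subject *that the soprano quoted each scientist*.
Sentential subjects are islands: a quantifier inside the subject clause cannot raise over the matrix predicate.
*each scientist* is confined to the island and cannot take scope over *two mathematicians*.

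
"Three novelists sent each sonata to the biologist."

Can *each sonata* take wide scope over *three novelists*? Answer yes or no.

*each sonata* and *three novelists* are in the same minimal clause.
No island intervenes, so both surface and inverse scope are derivable.

Yes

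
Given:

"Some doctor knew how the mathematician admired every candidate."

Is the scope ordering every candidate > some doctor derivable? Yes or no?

The DP *every candidate* is contained in the embedded question *how the mathematician admired every candidate*.
QR across an interrogative CP boundary is ruled out as a wh-island violation.
The inverse ordering *every candidate* > *some doctor* is therefore underivable.
(Only the surface reading survives: one fixed doctor with respect to all the relevant candidates.)

No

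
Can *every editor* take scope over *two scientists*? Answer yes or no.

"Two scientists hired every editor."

*every editor* and *two scientists* are in the same minimal clause.
With no island boundary between them, the object can take inverse scope over the subject via ordinary QR within the clause.

Yes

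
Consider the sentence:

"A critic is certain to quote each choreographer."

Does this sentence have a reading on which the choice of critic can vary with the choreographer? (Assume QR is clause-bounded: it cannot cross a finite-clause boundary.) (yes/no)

Yes

That reading corresponds to *each choreographer* > *a critic*.
Infinitival complements of raising predicates do not block QR; *each choreographer* and *a critic* are effectively clausemates.
Nothing blocks QR of the lower DP to a position above the higher one, so inverse scope is available.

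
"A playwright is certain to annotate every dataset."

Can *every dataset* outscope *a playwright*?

Yes

Raising constructions are monoclausal for scope purposes; *every dataset* is not separated from *a playwright* by any island.
No island intervenes, so both surface and inverse scope are derivable.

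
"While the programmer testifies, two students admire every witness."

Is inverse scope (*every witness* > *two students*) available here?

Yes

The adjunct clause does not contain *every witness*, which is the matrix object.
Nothing blocks QR of the lower DP to a position above the higher one, so inverse scope is available.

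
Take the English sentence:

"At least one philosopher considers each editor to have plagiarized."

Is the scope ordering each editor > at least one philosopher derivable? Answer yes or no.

The ECM infinitive is scope-transparent — *each editor* is free to raise above *at least one philosopher*.
Ordinary QR to a clause-peripheral position gives the wide-scope LF for the lower DP.

Yes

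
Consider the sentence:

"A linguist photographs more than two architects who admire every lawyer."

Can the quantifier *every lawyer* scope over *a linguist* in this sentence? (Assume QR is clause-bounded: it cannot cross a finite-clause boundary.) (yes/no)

No

*every lawyer* occurs within the relative clause *who admire every lawyer* modifying *more than two architects*.
The relative clause forms an island for QR, so the quantifier is confined to the head noun's restrictor.
There is no licit LF on which *every lawyer* c-commands *a linguist*.
(Only the surface reading survives: one fixed linguist with respect to all the relevant lawyers.)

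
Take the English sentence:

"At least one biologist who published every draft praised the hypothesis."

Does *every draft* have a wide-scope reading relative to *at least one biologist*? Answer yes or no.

No

*every draft* occurs within the relative clause *who published every draft*.
Relative clauses block scope extraction: QR cannot target a position outside the modified NP.
*every draft* is confined to the island and cannot take scope over *at least one biologist*.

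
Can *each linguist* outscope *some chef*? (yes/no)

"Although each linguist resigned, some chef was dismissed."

*each linguist* is embedded in the adjunct clause *although each linguist resigned*.
Adjuncts are opaque for quantifier raising; a quantifier in an adjunct stays inside it.
*each linguist* is confined to the island and cannot take scope over *some chef*.

No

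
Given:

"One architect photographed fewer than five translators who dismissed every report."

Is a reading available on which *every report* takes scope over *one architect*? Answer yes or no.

The DP *every report* is contained in the relative clause *who dismissed every report* modifying *fewer than five translators*.
QR out of a relative clause is ruled out by the relative-clause island constraint.
Hence only narrow scope for *every report* (under *one architect*) survives.

No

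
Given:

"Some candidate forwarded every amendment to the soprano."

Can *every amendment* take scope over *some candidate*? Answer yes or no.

Yes

*some candidate* and *every amendment* are co-arguments of the matrix verb, with nothing but a clause-internal boundary between them.
With no island boundary between them, the object can take inverse scope over the subject via ordinary QR within the clause.
So *every amendment* > *some candidate* is among the available readings.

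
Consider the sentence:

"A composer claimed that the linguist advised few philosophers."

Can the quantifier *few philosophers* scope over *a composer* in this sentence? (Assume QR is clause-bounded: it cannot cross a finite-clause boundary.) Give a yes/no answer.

The target quantifier *few philosophers* is part of the finite complement clause *that the linguist advised few philosophers*.
QR is clause-bounded, so the finite complement is a scope island for the embedded quantifier.
*few philosophers* is confined to the island and cannot take scope over *a composer*.

No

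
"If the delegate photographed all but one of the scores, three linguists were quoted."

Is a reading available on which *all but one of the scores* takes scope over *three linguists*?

No

The target quantifier *all but one of the scores* is part of the adjunct clause *if the delegate photographed all but one of the scores*.
Scope out of an adjunct clause is unavailable: QR respects the adjunct-island constraint.
The ordering *all but one of the scores* > *three linguists* is therefore underivable.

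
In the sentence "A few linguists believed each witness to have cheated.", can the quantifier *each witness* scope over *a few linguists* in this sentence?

Yes

The ECM infinitive is scope-transparent — *each witness* is free to raise above *a few linguists*.
Nothing blocks QR of the lower DP to a position above the higher one, so inverse scope is available.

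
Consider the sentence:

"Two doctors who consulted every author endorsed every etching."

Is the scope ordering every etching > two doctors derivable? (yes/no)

*every etching* sits in the matrix clause, not in the relative clause on *two doctors*.
Clause-internal QR can adjoin the lower DP above the subject, yielding the inverse reading.

Yes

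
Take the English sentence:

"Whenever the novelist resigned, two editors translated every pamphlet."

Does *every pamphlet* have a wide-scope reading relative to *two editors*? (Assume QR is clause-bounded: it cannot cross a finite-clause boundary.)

Yes

The adjunct island is irrelevant here — *every pamphlet* and *two editors* are both in the matrix clause.
Ordinary QR to a clause-peripheral position gives the wide-scope LF for the lower DP.
Both orderings are possible: *two editors* > *every pamphlet* and *every pamphlet* > *two editors*.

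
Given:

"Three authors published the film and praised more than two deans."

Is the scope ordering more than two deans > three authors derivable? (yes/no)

No

The target quantifier *more than two deans* is part of one conjunct of the coordinate structure (*praised more than two deans*).
Asymmetric QR out of one conjunct violates the Coordinate Structure Constraint.
*more than two deans* > *three authors* would require crossing that boundary, which is illicit.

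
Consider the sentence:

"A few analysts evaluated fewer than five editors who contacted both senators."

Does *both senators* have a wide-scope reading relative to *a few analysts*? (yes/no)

No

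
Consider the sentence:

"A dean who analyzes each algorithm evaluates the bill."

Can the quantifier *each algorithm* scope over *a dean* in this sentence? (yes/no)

Structurally, *each algorithm* is inside the relative clause *who analyzes each algorithm*.
A relative clause is a scope island — quantifier raising cannot cross its boundary.
*each algorithm* is confined to the island and cannot take scope over *a dean*.

No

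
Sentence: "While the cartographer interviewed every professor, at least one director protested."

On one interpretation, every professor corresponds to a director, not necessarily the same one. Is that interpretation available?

No

That reading corresponds to *every professor* > *at least one director*.
Structurally, *every professor* is inside the adjunct clause *while the cartographer interviewed every professor*.
Adverbial clauses are not L-marked, so they are barriers for QR — the quantifier cannot escape the adjunct.
So the wide-scope reading for *every professor* is blocked.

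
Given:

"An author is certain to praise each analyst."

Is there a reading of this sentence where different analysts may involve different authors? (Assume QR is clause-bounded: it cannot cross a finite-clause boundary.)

This is the *each analyst* > *an author* reading.
Infinitival complements of raising predicates do not block QR; *each analyst* and *an author* are effectively clausemates.
With no island boundary between them, the object can take inverse scope over the subject via ordinary QR within the clause.
The sentence is scopally ambiguous between *an author* > *each analyst* and *each analyst* > *an author*.

Yes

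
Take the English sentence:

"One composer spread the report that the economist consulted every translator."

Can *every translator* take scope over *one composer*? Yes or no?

No

The target quantifier *every translator* is part of the complex NP *the report that the economist consulted every translator*.
The complex NP is opaque for QR — the quantifier is frozen inside the noun's complement.
So *every translator* cannot raise to a position above *one composer*.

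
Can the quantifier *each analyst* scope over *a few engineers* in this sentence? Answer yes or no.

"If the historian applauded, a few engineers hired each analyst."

The adjunct clause does not contain *each analyst*, which is the matrix object.
Nothing blocks QR of the lower DP to a position above the higher one, so inverse scope is available.

Yes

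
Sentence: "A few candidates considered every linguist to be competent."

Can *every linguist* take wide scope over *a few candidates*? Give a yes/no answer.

Yes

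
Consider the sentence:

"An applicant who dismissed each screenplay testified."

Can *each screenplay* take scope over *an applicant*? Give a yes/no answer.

*each screenplay* sits inside the relative clause *who dismissed each screenplay*.
Relative clauses are scope islands: a quantifier cannot QR out of a relative clause to take scope in the matrix clause.
So *each screenplay* cannot raise high enough to outscope *an applicant*; only the surface ordering *an applicant* > *each screenplay* is available.
(Only the surface reading survives: one fixed applicant with respect to all the relevant screenplays.)

No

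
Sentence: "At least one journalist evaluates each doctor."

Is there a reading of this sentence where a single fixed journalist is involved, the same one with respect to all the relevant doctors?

Yes

That reading corresponds to *at least one journalist* > *each doctor*.
Nothing needs to raise for *at least one journalist* > *each doctor*, so no island constraint is at stake.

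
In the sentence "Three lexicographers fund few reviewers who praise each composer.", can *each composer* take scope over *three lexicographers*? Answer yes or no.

No

The target quantifier *each composer* is part of the relative clause *who praise each composer* modifying *few reviewers*.
Relative clauses are scope islands: a quantifier cannot QR out of a relative clause to take scope in the matrix clause.
The inverse ordering *each composer* > *three lexicographers* is therefore underivable.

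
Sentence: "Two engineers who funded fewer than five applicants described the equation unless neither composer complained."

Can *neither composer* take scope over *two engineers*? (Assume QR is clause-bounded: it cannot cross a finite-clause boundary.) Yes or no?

No

The target quantifier *neither composer* is part of the adjunct clause *unless neither composer complained*.
Adjunct clauses are scope islands: a quantifier inside an adjunct cannot raise into the matrix clause.
*neither composer* > *two engineers* would require crossing that boundary, which is illicit.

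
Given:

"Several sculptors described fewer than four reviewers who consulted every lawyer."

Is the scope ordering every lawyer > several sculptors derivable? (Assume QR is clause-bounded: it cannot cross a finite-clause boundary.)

The target quantifier *every lawyer* is part of the relative clause *who consulted every lawyer* modifying *fewer than four reviewers*.
The relative clause forms an island for QR, so the quantifier is confined to the head noun's restrictor.
*every lawyer* is confined to the island and cannot take scope over *several sculptors*.

No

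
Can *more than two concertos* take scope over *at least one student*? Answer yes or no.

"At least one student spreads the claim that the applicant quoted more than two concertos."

*more than two concertos* is embedded in the complex NP *the claim that the applicant quoted more than two concertos*.
The Complex NP Constraint bars QR out of the complement clause of a noun.
*more than two concertos* > *at least one student* would require crossing that boundary, which is illicit.

No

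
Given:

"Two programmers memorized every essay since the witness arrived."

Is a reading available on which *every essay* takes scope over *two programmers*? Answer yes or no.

Neither queried DP is inside the adjunct, so the adjunct-island constraint does not apply.
No island intervenes, so both surface and inverse scope are derivable.

Yes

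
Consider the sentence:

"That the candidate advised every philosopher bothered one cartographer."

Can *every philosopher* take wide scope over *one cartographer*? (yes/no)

No

*every philosopher* sits inside the sentential subject *that the candidate advised every philosopher*.
Clausal subjects are scope islands; QR from inside the subject into the matrix is barred.
So *every philosopher* cannot raise to a position above *one cartographer*.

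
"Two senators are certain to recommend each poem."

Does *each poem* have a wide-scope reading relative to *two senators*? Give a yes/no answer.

*each poem* is inside a raising infinitive, which is transparent to QR (no CP barrier), so it behaves as a matrix argument.
Clause-internal QR can adjoin the lower DP above the subject, yielding the inverse reading.
The sentence is scopally ambiguous between *two senators* > *each poem* and *each poem* > *two senators*.

Yes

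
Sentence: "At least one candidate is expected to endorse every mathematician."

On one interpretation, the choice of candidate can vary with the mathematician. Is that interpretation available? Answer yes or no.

This is the *every mathematician* > *at least one candidate* reading.
Raising constructions are monoclausal for scope purposes; *every mathematician* is not separated from *at least one candidate* by any island.
Ordinary QR to a clause-peripheral position gives the wide-scope LF for the lower DP.

Yes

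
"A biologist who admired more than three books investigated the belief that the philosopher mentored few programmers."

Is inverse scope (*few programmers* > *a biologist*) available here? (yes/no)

*few programmers* occurs within the complex NP *the belief that the philosopher mentored few programmers*.
The complex NP is opaque for QR — the quantifier is frozen inside the noun's complement.
There is no licit LF on which *few programmers* c-commands *a biologist*.

No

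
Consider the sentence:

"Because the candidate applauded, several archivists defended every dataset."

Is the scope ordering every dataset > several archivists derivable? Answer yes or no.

Yes

*every dataset* is a matrix argument; the adjunct is an island but the target quantifier is outside it.
Ordinary QR to a clause-peripheral position gives the wide-scope LF for the lower DP.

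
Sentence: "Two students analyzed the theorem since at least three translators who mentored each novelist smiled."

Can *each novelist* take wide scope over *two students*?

No

*each novelist* occurs within the relative clause *who mentored each novelist*, which is itself inside the adjunct *since at least three translators who mentored each novelist smiled*.
Two island boundaries intervene — the relative clause and the adjunct. Either alone would block QR.
*each novelist* is confined to the island and cannot take scope over *two students*.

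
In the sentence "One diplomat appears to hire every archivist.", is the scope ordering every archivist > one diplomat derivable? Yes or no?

Yes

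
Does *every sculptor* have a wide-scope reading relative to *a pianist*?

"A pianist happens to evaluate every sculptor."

Yes

The matrix predicate is a raising verb, whose infinitival complement is not a scope island — *every sculptor* can QR into the matrix clause.
No island intervenes, so both surface and inverse scope are derivable.
So *every sculptor* > *a pianist* is among the available readings.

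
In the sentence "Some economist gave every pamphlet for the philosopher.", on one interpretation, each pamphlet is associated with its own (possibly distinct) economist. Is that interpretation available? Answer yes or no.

Yes

The described interpretation is the *every pamphlet* > *some economist* scoping.
*every pamphlet* and *some economist* are in the same minimal clause.
With no island boundary between them, the object can take inverse scope over the subject via ordinary QR within the clause.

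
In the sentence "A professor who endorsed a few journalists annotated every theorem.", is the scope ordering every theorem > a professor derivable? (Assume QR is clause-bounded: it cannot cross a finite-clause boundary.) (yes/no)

Yes

The relative clause *who endorsed a few journalists* modifies *a professor*, but *every theorem* is not inside that relative clause — it is an argument of the matrix verb.
Nothing blocks QR of the lower DP to a position above the higher one, so inverse scope is available.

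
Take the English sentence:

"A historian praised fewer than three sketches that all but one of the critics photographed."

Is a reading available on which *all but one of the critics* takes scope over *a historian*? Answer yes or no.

No

The DP *all but one of the critics* is contained in the relative clause *that all but one of the critics photographed* modifying *fewer than three sketches*.
The relative clause forms an island for QR, so the quantifier is confined to the head noun's restrictor.
*all but one of the critics* is confined to the island and cannot take scope over *a historian*.
(Only the surface reading survives: one fixed historian with respect to all the relevant critics.)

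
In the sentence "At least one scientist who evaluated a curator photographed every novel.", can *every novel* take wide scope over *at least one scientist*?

Although the sentence contains a relative clause (*who evaluated a curator*), *every novel* is outside it, in the matrix VP.
Nothing blocks QR of the lower DP to a position above the higher one, so inverse scope is available.

Yes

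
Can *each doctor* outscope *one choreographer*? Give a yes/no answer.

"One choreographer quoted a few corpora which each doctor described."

No

Structurally, *each doctor* is inside the relative clause *which each doctor described* modifying *a few corpora*.
QR out of a relative clause is ruled out by the relative-clause island constraint.
*each doctor* > *one choreographer* would require crossing that boundary, which is illicit.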